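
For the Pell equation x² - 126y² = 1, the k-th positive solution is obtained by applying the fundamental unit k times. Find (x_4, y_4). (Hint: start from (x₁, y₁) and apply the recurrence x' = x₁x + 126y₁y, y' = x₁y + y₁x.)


Step 1: Find the fundamental solution (x₁, y₁) of x² - 126y² = 1.
  Expand √126 as a continued fraction. a₀ = ⌊√126⌋ = 11; iterate m_{k+1} = d_k·a_k − m_k, d_{k+1} = (126 − m_{k+1}²)/d_k, a_{k+1} = ⌊(a₀ + m_{k+1})/d_{k+1}⌋ (starting m₀ = 0, d₀ = 1), with convergents p_k = a_k·p_{k-1} + p_{k-2}, q_k = a_k·q_{k-1} + q_{k-2} (p₋₁ = 1, q₋₁ = 0):
  k = 0: a₀ = 11; p₀/q₀ = 11/1; p₀² − 126·q₀² = 121 − 126 = -5.
  k = 1: m = 11, d = 5, a = ⌊(11 + 11)/5⌋ = 4; p/q = (4·11 + 1)/(4·1 + 0) = 45/4; p² − 126·q² = 2025 − 2016 = 9.
  k = 2: m = 9, d = 9, a = ⌊(11 + 9)/9⌋ = 2; p/q = (2·45 + 11)/(2·4 + 1) = 101/9; p² − 126·q² = 10201 − 10206 = -5.
  k = 3: m = 9, d = 5, a = ⌊(11 + 9)/5⌋ = 4; p/q = (4·101 + 45)/(4·9 + 4) = 449/40; p² − 126·q² = 201601 − 201600 = 1.
  The first convergent with p² − 126·q² = 1 gives the fundamental solution (x₁, y₁) = (449, 40).
Step 2: Apply the recurrence (x_{n+1}, y_{n+1}) = (x₁x_n + 126y₁y_n, x₁y_n + y₁x_n) repeatedly.
  From (x_1, y_1) = (449, 40): x_2 = 449·449 + 126·40·40 = 403201; y_2 = 449·40 + 40·449 = 35920.
  From (x_2, y_2) = (403201, 35920): x_3 = 449·403201 + 126·40·35920 = 362074049; y_3 = 449·35920 + 40·403201 = 32256120.
  From (x_3, y_3) = (362074049, 32256120): x_4 = 449·362074049 + 126·40·32256120 = 325142092801; y_4 = 449·32256120 + 40·362074049 = 28965959840.
Step 3: Verify x_4² - 126·y_4² = 105717380511014096025601 - 105717380511014096025600 = 1 (should be 1). ✓

(x_1, y_1) = (449, 40); (x_4, y_4) = (325142092801, 28965959840).


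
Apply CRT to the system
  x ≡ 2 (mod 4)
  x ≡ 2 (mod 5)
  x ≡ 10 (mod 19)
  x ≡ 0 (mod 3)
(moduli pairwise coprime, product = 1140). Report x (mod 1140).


Product of moduli M = 4 · 5 · 19 · 3 = 1140.
Merge one congruence at a time:
  Start: x ≡ 2 (mod 4).
  Combine with x ≡ 2 (mod 5); new modulus lcm = 20.
    Write x = 2 + 4·t and substitute into x ≡ 2 (mod 5): 4·t ≡ 2 − 2 = 0 (mod 5).
    The inverse of 4 mod 5 is 4 (since 4·4 = 16 = 3·5 + 1), so t ≡ 4·0 = 0 ≡ 0 (mod 5).
    Then x = 2 + 4·0 = 2, valid modulo lcm(4, 5) = 20: x ≡ 2 (mod 20).
  Combine with x ≡ 10 (mod 19); new modulus lcm = 380.
    Write x = 2 + 20·t and substitute into x ≡ 10 (mod 19): 20·t ≡ 10 − 2 = 8 (mod 19).
    Reduce coefficients mod 19: 1·t ≡ 8 (mod 19).
    So t ≡ 8 (mod 19).
    Then x = 2 + 20·8 = 162, valid modulo lcm(20, 19) = 380: x ≡ 162 (mod 380).
  Combine with x ≡ 0 (mod 3); new modulus lcm = 1140.
    Write x = 162 + 380·t and substitute into x ≡ 0 (mod 3): 380·t ≡ 0 − 162 = -162 (mod 3).
    Reduce coefficients mod 3: 2·t ≡ 0 (mod 3).
    The inverse of 2 mod 3 is 2 (since 2·2 = 4 = 1·3 + 1), so t ≡ 2·0 = 0 ≡ 0 (mod 3).
    Then x = 162 + 380·0 = 162, valid modulo lcm(380, 3) = 1140: x ≡ 162 (mod 1140).
Verify against each original: 162 mod 4 = 2, 162 mod 5 = 2, 162 mod 19 = 10, 162 mod 3 = 0.

x ≡ 162 (mod 1140).


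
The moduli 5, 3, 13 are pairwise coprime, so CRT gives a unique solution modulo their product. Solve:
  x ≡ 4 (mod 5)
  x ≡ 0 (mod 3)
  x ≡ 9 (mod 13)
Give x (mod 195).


Moduli 5, 3, 13 are pairwise coprime; by CRT there is a unique solution modulo M = 5 · 3 · 13 = 195.
Solve pairwise, accumulating the modulus:
  Start with x ≡ 4 (mod 5).
  Combine with x ≡ 0 (mod 3): since gcd(5, 3) = 1, we get a unique residue mod 15.
    Write x = 4 + 5·t and substitute into x ≡ 0 (mod 3): 5·t ≡ 0 − 4 = -4 (mod 3).
    Reduce coefficients mod 3: 2·t ≡ 2 (mod 3).
    The inverse of 2 mod 3 is 2 (since 2·2 = 4 = 1·3 + 1), so t ≡ 2·2 = 4 ≡ 1 (mod 3).
    Then x = 4 + 5·1 = 9, valid modulo lcm(5, 3) = 15: x ≡ 9 (mod 15).
  Combine with x ≡ 9 (mod 13): since gcd(15, 13) = 1, we get a unique residue mod 195.
    Write x = 9 + 15·t and substitute into x ≡ 9 (mod 13): 15·t ≡ 9 − 9 = 0 (mod 13).
    Reduce coefficients mod 13: 2·t ≡ 0 (mod 13).
    The inverse of 2 mod 13 is 7 (since 2·7 = 14 = 1·13 + 1), so t ≡ 7·0 = 0 ≡ 0 (mod 13).
    Then x = 9 + 15·0 = 9, valid modulo lcm(15, 13) = 195: x ≡ 9 (mod 195).
Verify: 9 mod 5 = 4 ✓, 9 mod 3 = 0 ✓, 9 mod 13 = 9 ✓.

x ≡ 9 (mod 195).


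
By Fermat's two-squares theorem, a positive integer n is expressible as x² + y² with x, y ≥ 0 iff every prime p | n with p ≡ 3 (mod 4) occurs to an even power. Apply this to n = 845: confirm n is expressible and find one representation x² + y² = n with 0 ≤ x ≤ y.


Step 1: Factor n = 845 = 5 · 13^2.
Step 2: Check the mod-4 condition on each prime factor: 5 ≡ 1 (mod 4), exponent 1; 13 ≡ 1 (mod 4), exponent 2.
All primes ≡ 3 (mod 4) appear to even exponent (or don't appear), so by the two-squares theorem n IS expressible as a sum of two squares.
Step 3: Build a representation. Here n = 5 · 13 · 13 is a product of primes ≡ 1 (mod 4). Each prime p ≡ 1 (mod 4) is itself a sum of two squares; find a² by testing p − a² for a perfect square:
  5: 5 − 1² = 4 = 2² ⇒ 5 = 1² + 2².
  13: 13 − 1² = 12, 13 − 2² = 9 = 3² ⇒ 13 = 2² + 3².
  Combine using the Brahmagupta–Fibonacci identity (a² + b²)(c² + d²) = (ac − bd)² + (ad + bc)² = (ac + bd)² + (ad − bc)²:
  5 · 13 = 65: from (1² + 2²)(2² + 3²), take (1·2 − 2·3, 1·3 + 2·2) = (2 − 6, 3 + 4) = (-4, 7); dropping signs (only squares matter) gives (4, 7); check 4² + 7² = 16 + 49 = 65 ✓.
  65 · 13 = 845: from (4² + 7²)(2² + 3²), take (4·2 − 7·3, 4·3 + 7·2) = (8 − 21, 12 + 14) = (-13, 26); dropping signs (only squares matter) gives (13, 26); check 13² + 26² = 169 + 676 = 845 ✓.
Step 4: Order so x ≤ y and verify: 13² + 26² = 169 + 676 = 845 = n. ✓

n = 845 = 13² + 26² (one valid representation with x ≤ y).


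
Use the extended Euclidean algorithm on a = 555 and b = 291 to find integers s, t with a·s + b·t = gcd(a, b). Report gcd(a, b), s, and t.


Euclidean algorithm on (555, 291) — divide until remainder is 0:
  555 = 1 · 291 + 264
  291 = 1 · 264 + 27
  264 = 9 · 27 + 21
  27 = 1 · 21 + 6
  21 = 3 · 6 + 3
  6 = 2 · 3 + 0
gcd(555, 291) = 3.
Track Bezout coefficients alongside the remainders: start with r₀ = 555 = a·1 + b·0 (s = 1, t = 0) and r₁ = 291 = a·0 + b·1 (s = 0, t = 1); each new remainder r_{k+1} = r_{k-1} − q_k·r_k inherits s_{k+1} = s_{k-1} − q_k·s_k, t_{k+1} = t_{k-1} − q_k·t_k, so r_k = a·s_k + b·t_k at every step:
  q = 1: r = 264, s = 1 − 1·0 = 1, t = 0 − 1·1 = -1  (check: 555·1 + 291·(-1) = 264)
  q = 1: r = 27, s = 0 − 1·1 = -1, t = 1 − 1·(-1) = 2  (check: 555·(-1) + 291·2 = 27)
  q = 9: r = 21, s = 1 − 9·(-1) = 10, t = -1 − 9·2 = -19  (check: 555·10 + 291·(-19) = 21)
  q = 1: r = 6, s = -1 − 1·10 = -11, t = 2 − 1·(-19) = 21  (check: 555·(-11) + 291·21 = 6)
  q = 3: r = 3, s = 10 − 3·(-11) = 43, t = -19 − 3·21 = -82  (check: 555·43 + 291·(-82) = 3)
The row with r = 3 (the gcd) gives the Bezout coefficients s = 43, t = -82.
Result: 555 · (43) + 291 · (-82) = 3.

gcd(555, 291) = 3; s = 43, t = -82 (check: 555·43 + 291·(-82) = 3).


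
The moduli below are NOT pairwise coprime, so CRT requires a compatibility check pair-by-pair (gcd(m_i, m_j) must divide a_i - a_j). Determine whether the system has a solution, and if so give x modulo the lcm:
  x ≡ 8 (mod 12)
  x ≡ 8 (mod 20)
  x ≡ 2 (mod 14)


Moduli 12, 20, 14 are not pairwise coprime, so CRT works modulo lcm(m_i) when all pairwise compatibility conditions hold.
Pairwise compatibility: gcd(m_i, m_j) must divide a_i - a_j for every pair.
Merge one congruence at a time:
  Start: x ≡ 8 (mod 12).
  Combine with x ≡ 8 (mod 20): gcd(12, 20) = 4; 8 - 8 = 0, which IS divisible by 4, so compatible.
    Write x = 8 + 12·t and substitute into x ≡ 8 (mod 20): 12·t ≡ 8 − 8 = 0 (mod 20).
    Divide the congruence (and modulus) by g = 4: 3·t ≡ 0 (mod 5).
    The inverse of 3 mod 5 is 2 (since 3·2 = 6 = 1·5 + 1), so t ≡ 2·0 = 0 ≡ 0 (mod 5).
    Then x = 8 + 12·0 = 8, valid modulo lcm(12, 20) = 60: x ≡ 8 (mod 60).
  Combine with x ≡ 2 (mod 14): gcd(60, 14) = 2; 2 - 8 = -6, which IS divisible by 2, so compatible.
    Write x = 8 + 60·t and substitute into x ≡ 2 (mod 14): 60·t ≡ 2 − 8 = -6 (mod 14).
    Divide the congruence (and modulus) by g = 2: 30·t ≡ -3 (mod 7).
    Reduce coefficients mod 7: 2·t ≡ 4 (mod 7).
    The inverse of 2 mod 7 is 4 (since 2·4 = 8 = 1·7 + 1), so t ≡ 4·4 = 16 ≡ 2 (mod 7).
    Then x = 8 + 60·2 = 128, valid modulo lcm(60, 14) = 420: x ≡ 128 (mod 420).
Verify: 128 mod 12 = 8, 128 mod 20 = 8, 128 mod 14 = 2.

x ≡ 128 (mod 420).


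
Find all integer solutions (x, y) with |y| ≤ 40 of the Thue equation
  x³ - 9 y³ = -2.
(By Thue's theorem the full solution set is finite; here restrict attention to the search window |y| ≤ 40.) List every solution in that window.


The equation is x³ - 9y³ = -2. For fixed y, x³ = 9·y³ − 2, so a solution requires the RHS to be a perfect cube.
Strategy: iterate y from -40 to 40, compute RHS = 9·y³ − 2, and check whether it is a (positive or negative) perfect cube.
Check small values of y:
  y = 0: RHS = -2 is not a perfect cube.
  y = 1: RHS = 7 is not a perfect cube.
  y = -1: RHS = -11 is not a perfect cube.
  y = 2: RHS = 70 is not a perfect cube.
  y = -2: RHS = -74 is not a perfect cube.
  y = 3: RHS = 241 is not a perfect cube.
  y = -3: RHS = -245 is not a perfect cube.
Continuing the search up to |y| = 40 finds no solutions either.
No (x, y) in the scanned range satisfies the equation.

No integer solutions with |y| ≤ 40.


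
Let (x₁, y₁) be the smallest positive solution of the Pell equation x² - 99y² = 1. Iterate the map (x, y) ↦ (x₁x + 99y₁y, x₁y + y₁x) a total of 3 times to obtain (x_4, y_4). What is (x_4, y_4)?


Step 1: Find the fundamental solution (x₁, y₁) of x² - 99y² = 1.
  Expand √99 as a continued fraction. a₀ = ⌊√99⌋ = 9; iterate m_{k+1} = d_k·a_k − m_k, d_{k+1} = (99 − m_{k+1}²)/d_k, a_{k+1} = ⌊(a₀ + m_{k+1})/d_{k+1}⌋ (starting m₀ = 0, d₀ = 1), with convergents p_k = a_k·p_{k-1} + p_{k-2}, q_k = a_k·q_{k-1} + q_{k-2} (p₋₁ = 1, q₋₁ = 0):
  k = 0: a₀ = 9; p₀/q₀ = 9/1; p₀² − 99·q₀² = 81 − 99 = -18.
  k = 1: m = 9, d = 18, a = ⌊(9 + 9)/18⌋ = 1; p/q = (1·9 + 1)/(1·1 + 0) = 10/1; p² − 99·q² = 100 − 99 = 1.
  The first convergent with p² − 99·q² = 1 gives the fundamental solution (x₁, y₁) = (10, 1).
Step 2: Apply the recurrence (x_{n+1}, y_{n+1}) = (x₁x_n + 99y₁y_n, x₁y_n + y₁x_n) repeatedly.
  From (x_1, y_1) = (10, 1): x_2 = 10·10 + 99·1·1 = 199; y_2 = 10·1 + 1·10 = 20.
  From (x_2, y_2) = (199, 20): x_3 = 10·199 + 99·1·20 = 3970; y_3 = 10·20 + 1·199 = 399.
  From (x_3, y_3) = (3970, 399): x_4 = 10·3970 + 99·1·399 = 79201; y_4 = 10·399 + 1·3970 = 7960.
Step 3: Verify x_4² - 99·y_4² = 6272798401 - 6272798400 = 1 (should be 1). ✓

(x_1, y_1) = (10, 1); (x_4, y_4) = (79201, 7960).


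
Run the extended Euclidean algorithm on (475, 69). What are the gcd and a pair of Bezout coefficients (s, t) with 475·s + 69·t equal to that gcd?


Euclidean algorithm on (475, 69) — divide until remainder is 0:
  475 = 6 · 69 + 61
  69 = 1 · 61 + 8
  61 = 7 · 8 + 5
  8 = 1 · 5 + 3
  5 = 1 · 3 + 2
  3 = 1 · 2 + 1
  2 = 2 · 1 + 0
gcd(475, 69) = 1.
Track Bezout coefficients alongside the remainders: start with r₀ = 475 = a·1 + b·0 (s = 1, t = 0) and r₁ = 69 = a·0 + b·1 (s = 0, t = 1); each new remainder r_{k+1} = r_{k-1} − q_k·r_k inherits s_{k+1} = s_{k-1} − q_k·s_k, t_{k+1} = t_{k-1} − q_k·t_k, so r_k = a·s_k + b·t_k at every step:
  q = 6: r = 61, s = 1 − 6·0 = 1, t = 0 − 6·1 = -6  (check: 475·1 + 69·(-6) = 61)
  q = 1: r = 8, s = 0 − 1·1 = -1, t = 1 − 1·(-6) = 7  (check: 475·(-1) + 69·7 = 8)
  q = 7: r = 5, s = 1 − 7·(-1) = 8, t = -6 − 7·7 = -55  (check: 475·8 + 69·(-55) = 5)
  q = 1: r = 3, s = -1 − 1·8 = -9, t = 7 − 1·(-55) = 62  (check: 475·(-9) + 69·62 = 3)
  q = 1: r = 2, s = 8 − 1·(-9) = 17, t = -55 − 1·62 = -117  (check: 475·17 + 69·(-117) = 2)
  q = 1: r = 1, s = -9 − 1·17 = -26, t = 62 − 1·(-117) = 179  (check: 475·(-26) + 69·179 = 1)
The row with r = 1 (the gcd) gives the Bezout coefficients s = -26, t = 179.
Result: 475 · (-26) + 69 · (179) = 1.

gcd(475, 69) = 1; s = -26, t = 179 (check: 475·(-26) + 69·179 = 1).


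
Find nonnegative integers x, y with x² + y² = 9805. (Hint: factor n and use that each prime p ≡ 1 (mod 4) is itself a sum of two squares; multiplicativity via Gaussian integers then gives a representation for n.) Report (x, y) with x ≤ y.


Step 1: Factor n = 9805 = 5 · 37 · 53.
Step 2: Check the mod-4 condition on each prime factor: 5 ≡ 1 (mod 4), exponent 1; 37 ≡ 1 (mod 4), exponent 1; 53 ≡ 1 (mod 4), exponent 1.
All primes ≡ 3 (mod 4) appear to even exponent (or don't appear), so by the two-squares theorem n IS expressible as a sum of two squares.
Step 3: Build a representation. Here n = 5 · 37 · 53 is a product of primes ≡ 1 (mod 4). Each prime p ≡ 1 (mod 4) is itself a sum of two squares; find a² by testing p − a² for a perfect square:
  5: 5 − 1² = 4 = 2² ⇒ 5 = 1² + 2².
  37: 37 − 1² = 36 = 6² ⇒ 37 = 1² + 6².
  53: 53 − 1² = 52, 53 − 2² = 49 = 7² ⇒ 53 = 2² + 7².
  Combine using the Brahmagupta–Fibonacci identity (a² + b²)(c² + d²) = (ac − bd)² + (ad + bc)² = (ac + bd)² + (ad − bc)²:
  5 · 37 = 185: from (1² + 2²)(1² + 6²), take (1·1 − 2·6, 1·6 + 2·1) = (1 − 12, 6 + 2) = (-11, 8); dropping signs (only squares matter) gives (11, 8); check 11² + 8² = 121 + 64 = 185 ✓.
  185 · 53 = 9805: from (11² + 8²)(2² + 7²), take (11·2 − 8·7, 11·7 + 8·2) = (22 − 56, 77 + 16) = (-34, 93); dropping signs (only squares matter) gives (34, 93); check 34² + 93² = 1156 + 8649 = 9805 ✓.
Step 4: Order so x ≤ y and verify: 34² + 93² = 1156 + 8649 = 9805 = n. ✓

n = 9805 = 34² + 93² (one valid representation with x ≤ y).


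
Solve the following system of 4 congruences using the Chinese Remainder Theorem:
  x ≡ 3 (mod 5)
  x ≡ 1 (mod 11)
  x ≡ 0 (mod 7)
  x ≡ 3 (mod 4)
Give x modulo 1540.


Product of moduli M = 5 · 11 · 7 · 4 = 1540.
Merge one congruence at a time:
  Start: x ≡ 3 (mod 5).
  Combine with x ≡ 1 (mod 11); new modulus lcm = 55.
    Write x = 3 + 5·t and substitute into x ≡ 1 (mod 11): 5·t ≡ 1 − 3 = -2 (mod 11).
    Reduce coefficients mod 11: 5·t ≡ 9 (mod 11).
    The inverse of 5 mod 11 is 9 (since 5·9 = 45 = 4·11 + 1), so t ≡ 9·9 = 81 ≡ 4 (mod 11).
    Then x = 3 + 5·4 = 23, valid modulo lcm(5, 11) = 55: x ≡ 23 (mod 55).
  Combine with x ≡ 0 (mod 7); new modulus lcm = 385.
    Write x = 23 + 55·t and substitute into x ≡ 0 (mod 7): 55·t ≡ 0 − 23 = -23 (mod 7).
    Reduce coefficients mod 7: 6·t ≡ 5 (mod 7).
    The inverse of 6 mod 7 is 6 (since 6·6 = 36 = 5·7 + 1), so t ≡ 6·5 = 30 ≡ 2 (mod 7).
    Then x = 23 + 55·2 = 133, valid modulo lcm(55, 7) = 385: x ≡ 133 (mod 385).
  Combine with x ≡ 3 (mod 4); new modulus lcm = 1540.
    Write x = 133 + 385·t and substitute into x ≡ 3 (mod 4): 385·t ≡ 3 − 133 = -130 (mod 4).
    Reduce coefficients mod 4: 1·t ≡ 2 (mod 4).
    So t ≡ 2 (mod 4).
    Then x = 133 + 385·2 = 903, valid modulo lcm(385, 4) = 1540: x ≡ 903 (mod 1540).
Verify against each original: 903 mod 5 = 3, 903 mod 11 = 1, 903 mod 7 = 0, 903 mod 4 = 3.

x ≡ 903 (mod 1540).


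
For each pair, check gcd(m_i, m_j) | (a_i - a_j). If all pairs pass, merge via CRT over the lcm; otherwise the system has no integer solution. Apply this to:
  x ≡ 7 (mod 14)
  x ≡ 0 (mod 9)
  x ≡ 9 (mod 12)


Moduli 14, 9, 12 are not pairwise coprime, so CRT works modulo lcm(m_i) when all pairwise compatibility conditions hold.
Pairwise compatibility: gcd(m_i, m_j) must divide a_i - a_j for every pair.
Merge one congruence at a time:
  Start: x ≡ 7 (mod 14).
  Combine with x ≡ 0 (mod 9): gcd(14, 9) = 1; 0 - 7 = -7, which IS divisible by 1, so compatible.
    Write x = 7 + 14·t and substitute into x ≡ 0 (mod 9): 14·t ≡ 0 − 7 = -7 (mod 9).
    Reduce coefficients mod 9: 5·t ≡ 2 (mod 9).
    The inverse of 5 mod 9 is 2 (since 5·2 = 10 = 1·9 + 1), so t ≡ 2·2 = 4 ≡ 4 (mod 9).
    Then x = 7 + 14·4 = 63, valid modulo lcm(14, 9) = 126: x ≡ 63 (mod 126).
  Combine with x ≡ 9 (mod 12): gcd(126, 12) = 6; 9 - 63 = -54, which IS divisible by 6, so compatible.
    Write x = 63 + 126·t and substitute into x ≡ 9 (mod 12): 126·t ≡ 9 − 63 = -54 (mod 12).
    Divide the congruence (and modulus) by g = 6: 21·t ≡ -9 (mod 2).
    Reduce coefficients mod 2: 1·t ≡ 1 (mod 2).
    So t ≡ 1 (mod 2).
    Then x = 63 + 126·1 = 189, valid modulo lcm(126, 12) = 252: x ≡ 189 (mod 252).
Verify: 189 mod 14 = 7, 189 mod 9 = 0, 189 mod 12 = 9.

x ≡ 189 (mod 252).


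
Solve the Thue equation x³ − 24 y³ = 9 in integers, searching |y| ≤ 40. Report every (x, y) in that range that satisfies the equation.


The equation is x³ - 24y³ = 9. For fixed y, x³ = 24·y³ + 9, so a solution requires the RHS to be a perfect cube.
Strategy: iterate y from -40 to 40, compute RHS = 24·y³ + 9, and check whether it is a (positive or negative) perfect cube.
Check small values of y:
  y = 0: RHS = 9 is not a perfect cube.
  y = 1: RHS = 33 is not a perfect cube.
  y = -1: RHS = -15 is not a perfect cube.
  y = 2: RHS = 201 is not a perfect cube.
  y = -2: RHS = -183 is not a perfect cube.
  y = 3: RHS = 657 is not a perfect cube.
  y = -3: RHS = -639 is not a perfect cube.
Continuing the search up to |y| = 40 finds no solutions either.
No (x, y) in the scanned range satisfies the equation.

No integer solutions with |y| ≤ 40.


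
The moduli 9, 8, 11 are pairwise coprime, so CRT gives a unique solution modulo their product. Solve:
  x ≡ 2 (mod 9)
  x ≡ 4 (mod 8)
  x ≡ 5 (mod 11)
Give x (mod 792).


Moduli 9, 8, 11 are pairwise coprime; by CRT there is a unique solution modulo M = 9 · 8 · 11 = 792.
Solve pairwise, accumulating the modulus:
  Start with x ≡ 2 (mod 9).
  Combine with x ≡ 4 (mod 8): since gcd(9, 8) = 1, we get a unique residue mod 72.
    Write x = 2 + 9·t and substitute into x ≡ 4 (mod 8): 9·t ≡ 4 − 2 = 2 (mod 8).
    Reduce coefficients mod 8: 1·t ≡ 2 (mod 8).
    So t ≡ 2 (mod 8).
    Then x = 2 + 9·2 = 20, valid modulo lcm(9, 8) = 72: x ≡ 20 (mod 72).
  Combine with x ≡ 5 (mod 11): since gcd(72, 11) = 1, we get a unique residue mod 792.
    Write x = 20 + 72·t and substitute into x ≡ 5 (mod 11): 72·t ≡ 5 − 20 = -15 (mod 11).
    Reduce coefficients mod 11: 6·t ≡ 7 (mod 11).
    The inverse of 6 mod 11 is 2 (since 6·2 = 12 = 1·11 + 1), so t ≡ 2·7 = 14 ≡ 3 (mod 11).
    Then x = 20 + 72·3 = 236, valid modulo lcm(72, 11) = 792: x ≡ 236 (mod 792).
Verify: 236 mod 9 = 2 ✓, 236 mod 8 = 4 ✓, 236 mod 11 = 5 ✓.

x ≡ 236 (mod 792).


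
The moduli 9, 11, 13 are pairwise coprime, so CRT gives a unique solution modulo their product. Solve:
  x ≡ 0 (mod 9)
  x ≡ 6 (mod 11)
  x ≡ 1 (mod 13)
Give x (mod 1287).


Moduli 9, 11, 13 are pairwise coprime; by CRT there is a unique solution modulo M = 9 · 11 · 13 = 1287.
Solve pairwise, accumulating the modulus:
  Start with x ≡ 0 (mod 9).
  Combine with x ≡ 6 (mod 11): since gcd(9, 11) = 1, we get a unique residue mod 99.
    Write x = 0 + 9·t and substitute into x ≡ 6 (mod 11): 9·t ≡ 6 − 0 = 6 (mod 11).
    The inverse of 9 mod 11 is 5 (since 9·5 = 45 = 4·11 + 1), so t ≡ 5·6 = 30 ≡ 8 (mod 11).
    Then x = 0 + 9·8 = 72, valid modulo lcm(9, 11) = 99: x ≡ 72 (mod 99).
  Combine with x ≡ 1 (mod 13): since gcd(99, 13) = 1, we get a unique residue mod 1287.
    Write x = 72 + 99·t and substitute into x ≡ 1 (mod 13): 99·t ≡ 1 − 72 = -71 (mod 13).
    Reduce coefficients mod 13: 8·t ≡ 7 (mod 13).
    The inverse of 8 mod 13 is 5 (since 8·5 = 40 = 3·13 + 1), so t ≡ 5·7 = 35 ≡ 9 (mod 13).
    Then x = 72 + 99·9 = 963, valid modulo lcm(99, 13) = 1287: x ≡ 963 (mod 1287).
Verify: 963 mod 9 = 0 ✓, 963 mod 11 = 6 ✓, 963 mod 13 = 1 ✓.

x ≡ 963 (mod 1287).


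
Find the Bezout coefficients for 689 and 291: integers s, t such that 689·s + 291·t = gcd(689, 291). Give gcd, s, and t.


Euclidean algorithm on (689, 291) — divide until remainder is 0:
  689 = 2 · 291 + 107
  291 = 2 · 107 + 77
  107 = 1 · 77 + 30
  77 = 2 · 30 + 17
  30 = 1 · 17 + 13
  17 = 1 · 13 + 4
  13 = 3 · 4 + 1
  4 = 4 · 1 + 0
gcd(689, 291) = 1.
Track Bezout coefficients alongside the remainders: start with r₀ = 689 = a·1 + b·0 (s = 1, t = 0) and r₁ = 291 = a·0 + b·1 (s = 0, t = 1); each new remainder r_{k+1} = r_{k-1} − q_k·r_k inherits s_{k+1} = s_{k-1} − q_k·s_k, t_{k+1} = t_{k-1} − q_k·t_k, so r_k = a·s_k + b·t_k at every step:
  q = 2: r = 107, s = 1 − 2·0 = 1, t = 0 − 2·1 = -2  (check: 689·1 + 291·(-2) = 107)
  q = 2: r = 77, s = 0 − 2·1 = -2, t = 1 − 2·(-2) = 5  (check: 689·(-2) + 291·5 = 77)
  q = 1: r = 30, s = 1 − 1·(-2) = 3, t = -2 − 1·5 = -7  (check: 689·3 + 291·(-7) = 30)
  q = 2: r = 17, s = -2 − 2·3 = -8, t = 5 − 2·(-7) = 19  (check: 689·(-8) + 291·19 = 17)
  q = 1: r = 13, s = 3 − 1·(-8) = 11, t = -7 − 1·19 = -26  (check: 689·11 + 291·(-26) = 13)
  q = 1: r = 4, s = -8 − 1·11 = -19, t = 19 − 1·(-26) = 45  (check: 689·(-19) + 291·45 = 4)
  q = 3: r = 1, s = 11 − 3·(-19) = 68, t = -26 − 3·45 = -161  (check: 689·68 + 291·(-161) = 1)
The row with r = 1 (the gcd) gives the Bezout coefficients s = 68, t = -161.
Result: 689 · (68) + 291 · (-161) = 1.

gcd(689, 291) = 1; s = 68, t = -161 (check: 689·68 + 291·(-161) = 1).


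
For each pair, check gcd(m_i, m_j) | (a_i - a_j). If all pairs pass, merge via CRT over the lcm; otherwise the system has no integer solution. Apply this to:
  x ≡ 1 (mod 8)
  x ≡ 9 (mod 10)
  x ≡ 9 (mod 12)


Moduli 8, 10, 12 are not pairwise coprime, so CRT works modulo lcm(m_i) when all pairwise compatibility conditions hold.
Pairwise compatibility: gcd(m_i, m_j) must divide a_i - a_j for every pair.
Merge one congruence at a time:
  Start: x ≡ 1 (mod 8).
  Combine with x ≡ 9 (mod 10): gcd(8, 10) = 2; 9 - 1 = 8, which IS divisible by 2, so compatible.
    Write x = 1 + 8·t and substitute into x ≡ 9 (mod 10): 8·t ≡ 9 − 1 = 8 (mod 10).
    Divide the congruence (and modulus) by g = 2: 4·t ≡ 4 (mod 5).
    The inverse of 4 mod 5 is 4 (since 4·4 = 16 = 3·5 + 1), so t ≡ 4·4 = 16 ≡ 1 (mod 5).
    Then x = 1 + 8·1 = 9, valid modulo lcm(8, 10) = 40: x ≡ 9 (mod 40).
  Combine with x ≡ 9 (mod 12): gcd(40, 12) = 4; 9 - 9 = 0, which IS divisible by 4, so compatible.
    Write x = 9 + 40·t and substitute into x ≡ 9 (mod 12): 40·t ≡ 9 − 9 = 0 (mod 12).
    Divide the congruence (and modulus) by g = 4: 10·t ≡ 0 (mod 3).
    Reduce coefficients mod 3: 1·t ≡ 0 (mod 3).
    So t ≡ 0 (mod 3).
    Then x = 9 + 40·0 = 9, valid modulo lcm(40, 12) = 120: x ≡ 9 (mod 120).
Verify: 9 mod 8 = 1, 9 mod 10 = 9, 9 mod 12 = 9.

x ≡ 9 (mod 120).


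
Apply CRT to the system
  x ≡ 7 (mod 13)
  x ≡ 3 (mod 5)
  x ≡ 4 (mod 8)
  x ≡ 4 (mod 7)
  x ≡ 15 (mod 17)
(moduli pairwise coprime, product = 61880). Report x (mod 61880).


Product of moduli M = 13 · 5 · 8 · 7 · 17 = 61880.
Merge one congruence at a time:
  Start: x ≡ 7 (mod 13).
  Combine with x ≡ 3 (mod 5); new modulus lcm = 65.
    Write x = 7 + 13·t and substitute into x ≡ 3 (mod 5): 13·t ≡ 3 − 7 = -4 (mod 5).
    Reduce coefficients mod 5: 3·t ≡ 1 (mod 5).
    The inverse of 3 mod 5 is 2 (since 3·2 = 6 = 1·5 + 1), so t ≡ 2·1 = 2 ≡ 2 (mod 5).
    Then x = 7 + 13·2 = 33, valid modulo lcm(13, 5) = 65: x ≡ 33 (mod 65).
  Combine with x ≡ 4 (mod 8); new modulus lcm = 520.
    Write x = 33 + 65·t and substitute into x ≡ 4 (mod 8): 65·t ≡ 4 − 33 = -29 (mod 8).
    Reduce coefficients mod 8: 1·t ≡ 3 (mod 8).
    So t ≡ 3 (mod 8).
    Then x = 33 + 65·3 = 228, valid modulo lcm(65, 8) = 520: x ≡ 228 (mod 520).
  Combine with x ≡ 4 (mod 7); new modulus lcm = 3640.
    Write x = 228 + 520·t and substitute into x ≡ 4 (mod 7): 520·t ≡ 4 − 228 = -224 (mod 7).
    Reduce coefficients mod 7: 2·t ≡ 0 (mod 7).
    The inverse of 2 mod 7 is 4 (since 2·4 = 8 = 1·7 + 1), so t ≡ 4·0 = 0 ≡ 0 (mod 7).
    Then x = 228 + 520·0 = 228, valid modulo lcm(520, 7) = 3640: x ≡ 228 (mod 3640).
  Combine with x ≡ 15 (mod 17); new modulus lcm = 61880.
    Write x = 228 + 3640·t and substitute into x ≡ 15 (mod 17): 3640·t ≡ 15 − 228 = -213 (mod 17).
    Reduce coefficients mod 17: 2·t ≡ 8 (mod 17).
    The inverse of 2 mod 17 is 9 (since 2·9 = 18 = 1·17 + 1), so t ≡ 9·8 = 72 ≡ 4 (mod 17).
    Then x = 228 + 3640·4 = 14788, valid modulo lcm(3640, 17) = 61880: x ≡ 14788 (mod 61880).
Verify against each original: 14788 mod 13 = 7, 14788 mod 5 = 3, 14788 mod 8 = 4, 14788 mod 7 = 4, 14788 mod 17 = 15.

x ≡ 14788 (mod 61880).


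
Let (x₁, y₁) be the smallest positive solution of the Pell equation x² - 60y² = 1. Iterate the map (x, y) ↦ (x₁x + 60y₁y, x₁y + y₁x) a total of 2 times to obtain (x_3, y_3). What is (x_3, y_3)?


Step 1: Find the fundamental solution (x₁, y₁) of x² - 60y² = 1.
  Expand √60 as a continued fraction. a₀ = ⌊√60⌋ = 7; iterate m_{k+1} = d_k·a_k − m_k, d_{k+1} = (60 − m_{k+1}²)/d_k, a_{k+1} = ⌊(a₀ + m_{k+1})/d_{k+1}⌋ (starting m₀ = 0, d₀ = 1), with convergents p_k = a_k·p_{k-1} + p_{k-2}, q_k = a_k·q_{k-1} + q_{k-2} (p₋₁ = 1, q₋₁ = 0):
  k = 0: a₀ = 7; p₀/q₀ = 7/1; p₀² − 60·q₀² = 49 − 60 = -11.
  k = 1: m = 7, d = 11, a = ⌊(7 + 7)/11⌋ = 1; p/q = (1·7 + 1)/(1·1 + 0) = 8/1; p² − 60·q² = 64 − 60 = 4.
  k = 2: m = 4, d = 4, a = ⌊(7 + 4)/4⌋ = 2; p/q = (2·8 + 7)/(2·1 + 1) = 23/3; p² − 60·q² = 529 − 540 = -11.
  k = 3: m = 4, d = 11, a = ⌊(7 + 4)/11⌋ = 1; p/q = (1·23 + 8)/(1·3 + 1) = 31/4; p² − 60·q² = 961 − 960 = 1.
  The first convergent with p² − 60·q² = 1 gives the fundamental solution (x₁, y₁) = (31, 4).
Step 2: Apply the recurrence (x_{n+1}, y_{n+1}) = (x₁x_n + 60y₁y_n, x₁y_n + y₁x_n) repeatedly.
  From (x_1, y_1) = (31, 4): x_2 = 31·31 + 60·4·4 = 1921; y_2 = 31·4 + 4·31 = 248.
  From (x_2, y_2) = (1921, 248): x_3 = 31·1921 + 60·4·248 = 119071; y_3 = 31·248 + 4·1921 = 15372.
Step 3: Verify x_3² - 60·y_3² = 14177903041 - 14177903040 = 1 (should be 1). ✓

(x_1, y_1) = (31, 4); (x_3, y_3) = (119071, 15372).


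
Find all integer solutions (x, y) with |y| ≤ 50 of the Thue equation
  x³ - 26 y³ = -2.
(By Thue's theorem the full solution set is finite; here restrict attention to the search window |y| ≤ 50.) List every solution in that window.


The equation is x³ - 26y³ = -2. For fixed y, x³ = 26·y³ − 2, so a solution requires the RHS to be a perfect cube.
Strategy: iterate y from -50 to 50, compute RHS = 26·y³ − 2, and check whether it is a (positive or negative) perfect cube.
Check small values of y:
  y = 0: RHS = -2 is not a perfect cube.
  y = 1: RHS = 24 is not a perfect cube.
  y = -1: RHS = -28 is not a perfect cube.
  y = 2: RHS = 206 is not a perfect cube.
  y = -2: RHS = -210 is not a perfect cube.
  y = 3: RHS = 700 is not a perfect cube.
  y = -3: RHS = -704 is not a perfect cube.
Continuing the search up to |y| = 50 finds no solutions either.
No (x, y) in the scanned range satisfies the equation.

No integer solutions with |y| ≤ 50.


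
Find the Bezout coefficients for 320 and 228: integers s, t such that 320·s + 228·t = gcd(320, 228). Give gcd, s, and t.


Euclidean algorithm on (320, 228) — divide until remainder is 0:
  320 = 1 · 228 + 92
  228 = 2 · 92 + 44
  92 = 2 · 44 + 4
  44 = 11 · 4 + 0
gcd(320, 228) = 4.
Track Bezout coefficients alongside the remainders: start with r₀ = 320 = a·1 + b·0 (s = 1, t = 0) and r₁ = 228 = a·0 + b·1 (s = 0, t = 1); each new remainder r_{k+1} = r_{k-1} − q_k·r_k inherits s_{k+1} = s_{k-1} − q_k·s_k, t_{k+1} = t_{k-1} − q_k·t_k, so r_k = a·s_k + b·t_k at every step:
  q = 1: r = 92, s = 1 − 1·0 = 1, t = 0 − 1·1 = -1  (check: 320·1 + 228·(-1) = 92)
  q = 2: r = 44, s = 0 − 2·1 = -2, t = 1 − 2·(-1) = 3  (check: 320·(-2) + 228·3 = 44)
  q = 2: r = 4, s = 1 − 2·(-2) = 5, t = -1 − 2·3 = -7  (check: 320·5 + 228·(-7) = 4)
The row with r = 4 (the gcd) gives the Bezout coefficients s = 5, t = -7.
Result: 320 · (5) + 228 · (-7) = 4.

gcd(320, 228) = 4; s = 5, t = -7 (check: 320·5 + 228·(-7) = 4).


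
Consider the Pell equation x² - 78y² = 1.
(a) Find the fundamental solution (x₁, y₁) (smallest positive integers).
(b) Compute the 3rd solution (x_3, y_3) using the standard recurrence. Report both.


Step 1: Find the fundamental solution (x₁, y₁) of x² - 78y² = 1.
  Expand √78 as a continued fraction. a₀ = ⌊√78⌋ = 8; iterate m_{k+1} = d_k·a_k − m_k, d_{k+1} = (78 − m_{k+1}²)/d_k, a_{k+1} = ⌊(a₀ + m_{k+1})/d_{k+1}⌋ (starting m₀ = 0, d₀ = 1), with convergents p_k = a_k·p_{k-1} + p_{k-2}, q_k = a_k·q_{k-1} + q_{k-2} (p₋₁ = 1, q₋₁ = 0):
  k = 0: a₀ = 8; p₀/q₀ = 8/1; p₀² − 78·q₀² = 64 − 78 = -14.
  k = 1: m = 8, d = 14, a = ⌊(8 + 8)/14⌋ = 1; p/q = (1·8 + 1)/(1·1 + 0) = 9/1; p² − 78·q² = 81 − 78 = 3.
  k = 2: m = 6, d = 3, a = ⌊(8 + 6)/3⌋ = 4; p/q = (4·9 + 8)/(4·1 + 1) = 44/5; p² − 78·q² = 1936 − 1950 = -14.
  k = 3: m = 6, d = 14, a = ⌊(8 + 6)/14⌋ = 1; p/q = (1·44 + 9)/(1·5 + 1) = 53/6; p² − 78·q² = 2809 − 2808 = 1.
  The first convergent with p² − 78·q² = 1 gives the fundamental solution (x₁, y₁) = (53, 6).
Step 2: Apply the recurrence (x_{n+1}, y_{n+1}) = (x₁x_n + 78y₁y_n, x₁y_n + y₁x_n) repeatedly.
  From (x_1, y_1) = (53, 6): x_2 = 53·53 + 78·6·6 = 5617; y_2 = 53·6 + 6·53 = 636.
  From (x_2, y_2) = (5617, 636): x_3 = 53·5617 + 78·6·636 = 595349; y_3 = 53·636 + 6·5617 = 67410.
Step 3: Verify x_3² - 78·y_3² = 354440431801 - 354440431800 = 1 (should be 1). ✓

(x_1, y_1) = (53, 6); (x_3, y_3) = (595349, 67410).


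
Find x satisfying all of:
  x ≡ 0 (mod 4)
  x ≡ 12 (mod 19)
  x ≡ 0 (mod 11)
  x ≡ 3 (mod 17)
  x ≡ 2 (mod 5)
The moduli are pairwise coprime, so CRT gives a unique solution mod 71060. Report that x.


Product of moduli M = 4 · 19 · 11 · 17 · 5 = 71060.
Merge one congruence at a time:
  Start: x ≡ 0 (mod 4).
  Combine with x ≡ 12 (mod 19); new modulus lcm = 76.
    Write x = 0 + 4·t and substitute into x ≡ 12 (mod 19): 4·t ≡ 12 − 0 = 12 (mod 19).
    The inverse of 4 mod 19 is 5 (since 4·5 = 20 = 1·19 + 1), so t ≡ 5·12 = 60 ≡ 3 (mod 19).
    Then x = 0 + 4·3 = 12, valid modulo lcm(4, 19) = 76: x ≡ 12 (mod 76).
  Combine with x ≡ 0 (mod 11); new modulus lcm = 836.
    Write x = 12 + 76·t and substitute into x ≡ 0 (mod 11): 76·t ≡ 0 − 12 = -12 (mod 11).
    Reduce coefficients mod 11: 10·t ≡ 10 (mod 11).
    The inverse of 10 mod 11 is 10 (since 10·10 = 100 = 9·11 + 1), so t ≡ 10·10 = 100 ≡ 1 (mod 11).
    Then x = 12 + 76·1 = 88, valid modulo lcm(76, 11) = 836: x ≡ 88 (mod 836).
  Combine with x ≡ 3 (mod 17); new modulus lcm = 14212.
    Write x = 88 + 836·t and substitute into x ≡ 3 (mod 17): 836·t ≡ 3 − 88 = -85 (mod 17).
    Reduce coefficients mod 17: 3·t ≡ 0 (mod 17).
    The inverse of 3 mod 17 is 6 (since 3·6 = 18 = 1·17 + 1), so t ≡ 6·0 = 0 ≡ 0 (mod 17).
    Then x = 88 + 836·0 = 88, valid modulo lcm(836, 17) = 14212: x ≡ 88 (mod 14212).
  Combine with x ≡ 2 (mod 5); new modulus lcm = 71060.
    Write x = 88 + 14212·t and substitute into x ≡ 2 (mod 5): 14212·t ≡ 2 − 88 = -86 (mod 5).
    Reduce coefficients mod 5: 2·t ≡ 4 (mod 5).
    The inverse of 2 mod 5 is 3 (since 2·3 = 6 = 1·5 + 1), so t ≡ 3·4 = 12 ≡ 2 (mod 5).
    Then x = 88 + 14212·2 = 28512, valid modulo lcm(14212, 5) = 71060: x ≡ 28512 (mod 71060).
Verify against each original: 28512 mod 4 = 0, 28512 mod 19 = 12, 28512 mod 11 = 0, 28512 mod 17 = 3, 28512 mod 5 = 2.

x ≡ 28512 (mod 71060).


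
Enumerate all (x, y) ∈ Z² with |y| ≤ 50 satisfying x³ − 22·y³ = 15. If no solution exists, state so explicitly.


The equation is x³ - 22y³ = 15. For fixed y, x³ = 22·y³ + 15, so a solution requires the RHS to be a perfect cube.
Strategy: iterate y from -50 to 50, compute RHS = 22·y³ + 15, and check whether it is a (positive or negative) perfect cube.
Check small values of y:
  y = 0: RHS = 15 is not a perfect cube.
  y = 1: RHS = 37 is not a perfect cube.
  y = -1: RHS = -7 is not a perfect cube.
  y = 2: RHS = 191 is not a perfect cube.
  y = -2: RHS = -161 is not a perfect cube.
  y = 3: RHS = 609 is not a perfect cube.
  y = -3: RHS = -579 is not a perfect cube.
Continuing the search up to |y| = 50 finds no solutions either.
No (x, y) in the scanned range satisfies the equation.

No integer solutions with |y| ≤ 50.


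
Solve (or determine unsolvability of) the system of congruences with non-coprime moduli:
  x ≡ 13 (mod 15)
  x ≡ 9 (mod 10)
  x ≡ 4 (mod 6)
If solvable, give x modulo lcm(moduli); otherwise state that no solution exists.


Moduli 15, 10, 6 are not pairwise coprime, so CRT works modulo lcm(m_i) when all pairwise compatibility conditions hold.
Pairwise compatibility: gcd(m_i, m_j) must divide a_i - a_j for every pair.
Merge one congruence at a time:
  Start: x ≡ 13 (mod 15).
  Combine with x ≡ 9 (mod 10): gcd(15, 10) = 5, and 9 - 13 = -4 is NOT divisible by 5.
    ⇒ system is inconsistent (no integer solution).

No solution (the system is inconsistent).


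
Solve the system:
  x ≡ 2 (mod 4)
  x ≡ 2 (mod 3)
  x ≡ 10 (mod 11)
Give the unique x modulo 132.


Moduli 4, 3, 11 are pairwise coprime; by CRT there is a unique solution modulo M = 4 · 3 · 11 = 132.
Solve pairwise, accumulating the modulus:
  Start with x ≡ 2 (mod 4).
  Combine with x ≡ 2 (mod 3): since gcd(4, 3) = 1, we get a unique residue mod 12.
    Write x = 2 + 4·t and substitute into x ≡ 2 (mod 3): 4·t ≡ 2 − 2 = 0 (mod 3).
    Reduce coefficients mod 3: 1·t ≡ 0 (mod 3).
    So t ≡ 0 (mod 3).
    Then x = 2 + 4·0 = 2, valid modulo lcm(4, 3) = 12: x ≡ 2 (mod 12).
  Combine with x ≡ 10 (mod 11): since gcd(12, 11) = 1, we get a unique residue mod 132.
    Write x = 2 + 12·t and substitute into x ≡ 10 (mod 11): 12·t ≡ 10 − 2 = 8 (mod 11).
    Reduce coefficients mod 11: 1·t ≡ 8 (mod 11).
    So t ≡ 8 (mod 11).
    Then x = 2 + 12·8 = 98, valid modulo lcm(12, 11) = 132: x ≡ 98 (mod 132).
Verify: 98 mod 4 = 2 ✓, 98 mod 3 = 2 ✓, 98 mod 11 = 10 ✓.

x ≡ 98 (mod 132).


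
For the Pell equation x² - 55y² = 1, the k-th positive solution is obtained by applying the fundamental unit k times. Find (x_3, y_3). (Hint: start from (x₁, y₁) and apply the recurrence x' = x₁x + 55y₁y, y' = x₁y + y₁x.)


Step 1: Find the fundamental solution (x₁, y₁) of x² - 55y² = 1.
  Expand √55 as a continued fraction. a₀ = ⌊√55⌋ = 7; iterate m_{k+1} = d_k·a_k − m_k, d_{k+1} = (55 − m_{k+1}²)/d_k, a_{k+1} = ⌊(a₀ + m_{k+1})/d_{k+1}⌋ (starting m₀ = 0, d₀ = 1), with convergents p_k = a_k·p_{k-1} + p_{k-2}, q_k = a_k·q_{k-1} + q_{k-2} (p₋₁ = 1, q₋₁ = 0):
  k = 0: a₀ = 7; p₀/q₀ = 7/1; p₀² − 55·q₀² = 49 − 55 = -6.
  k = 1: m = 7, d = 6, a = ⌊(7 + 7)/6⌋ = 2; p/q = (2·7 + 1)/(2·1 + 0) = 15/2; p² − 55·q² = 225 − 220 = 5.
  k = 2: m = 5, d = 5, a = ⌊(7 + 5)/5⌋ = 2; p/q = (2·15 + 7)/(2·2 + 1) = 37/5; p² − 55·q² = 1369 − 1375 = -6.
  k = 3: m = 5, d = 6, a = ⌊(7 + 5)/6⌋ = 2; p/q = (2·37 + 15)/(2·5 + 2) = 89/12; p² − 55·q² = 7921 − 7920 = 1.
  The first convergent with p² − 55·q² = 1 gives the fundamental solution (x₁, y₁) = (89, 12).
Step 2: Apply the recurrence (x_{n+1}, y_{n+1}) = (x₁x_n + 55y₁y_n, x₁y_n + y₁x_n) repeatedly.
  From (x_1, y_1) = (89, 12): x_2 = 89·89 + 55·12·12 = 15841; y_2 = 89·12 + 12·89 = 2136.
  From (x_2, y_2) = (15841, 2136): x_3 = 89·15841 + 55·12·2136 = 2819609; y_3 = 89·2136 + 12·15841 = 380196.
Step 3: Verify x_3² - 55·y_3² = 7950194912881 - 7950194912880 = 1 (should be 1). ✓

(x_1, y_1) = (89, 12); (x_3, y_3) = (2819609, 380196).


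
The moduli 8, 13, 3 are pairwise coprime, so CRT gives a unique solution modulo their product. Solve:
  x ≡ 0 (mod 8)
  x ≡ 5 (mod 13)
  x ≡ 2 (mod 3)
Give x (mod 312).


Moduli 8, 13, 3 are pairwise coprime; by CRT there is a unique solution modulo M = 8 · 13 · 3 = 312.
Solve pairwise, accumulating the modulus:
  Start with x ≡ 0 (mod 8).
  Combine with x ≡ 5 (mod 13): since gcd(8, 13) = 1, we get a unique residue mod 104.
    Write x = 0 + 8·t and substitute into x ≡ 5 (mod 13): 8·t ≡ 5 − 0 = 5 (mod 13).
    The inverse of 8 mod 13 is 5 (since 8·5 = 40 = 3·13 + 1), so t ≡ 5·5 = 25 ≡ 12 (mod 13).
    Then x = 0 + 8·12 = 96, valid modulo lcm(8, 13) = 104: x ≡ 96 (mod 104).
  Combine with x ≡ 2 (mod 3): since gcd(104, 3) = 1, we get a unique residue mod 312.
    Write x = 96 + 104·t and substitute into x ≡ 2 (mod 3): 104·t ≡ 2 − 96 = -94 (mod 3).
    Reduce coefficients mod 3: 2·t ≡ 2 (mod 3).
    The inverse of 2 mod 3 is 2 (since 2·2 = 4 = 1·3 + 1), so t ≡ 2·2 = 4 ≡ 1 (mod 3).
    Then x = 96 + 104·1 = 200, valid modulo lcm(104, 3) = 312: x ≡ 200 (mod 312).
Verify: 200 mod 8 = 0 ✓, 200 mod 13 = 5 ✓, 200 mod 3 = 2 ✓.

x ≡ 200 (mod 312).


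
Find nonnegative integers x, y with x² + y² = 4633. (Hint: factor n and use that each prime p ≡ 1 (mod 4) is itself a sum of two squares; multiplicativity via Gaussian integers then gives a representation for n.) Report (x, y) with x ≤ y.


Step 1: Factor n = 4633 = 41 · 113.
Step 2: Check the mod-4 condition on each prime factor: 41 ≡ 1 (mod 4), exponent 1; 113 ≡ 1 (mod 4), exponent 1.
All primes ≡ 3 (mod 4) appear to even exponent (or don't appear), so by the two-squares theorem n IS expressible as a sum of two squares.
Step 3: Build a representation. Here n = 41 · 113 is a product of primes ≡ 1 (mod 4). Each prime p ≡ 1 (mod 4) is itself a sum of two squares; find a² by testing p − a² for a perfect square:
  41: 41 − 1² = 40, 41 − 2² = 37, 41 − 3² = 32, 41 − 4² = 25 = 5² ⇒ 41 = 4² + 5².
  113: 113 − 1² = 112, 113 − 2² = 109, 113 − 3² = 104, 113 − 4² = 97, 113 − 5² = 88, 113 − 6² = 77, 113 − 7² = 64 = 8² ⇒ 113 = 7² + 8².
  Combine using the Brahmagupta–Fibonacci identity (a² + b²)(c² + d²) = (ac − bd)² + (ad + bc)² = (ac + bd)² + (ad − bc)²:
  41 · 113 = 4633: from (4² + 5²)(7² + 8²), take (4·7 − 5·8, 4·8 + 5·7) = (28 − 40, 32 + 35) = (-12, 67); dropping signs (only squares matter) gives (12, 67); check 12² + 67² = 144 + 4489 = 4633 ✓.
Step 4: Order so x ≤ y and verify: 12² + 67² = 144 + 4489 = 4633 = n. ✓

n = 4633 = 12² + 67² (one valid representation with x ≤ y).


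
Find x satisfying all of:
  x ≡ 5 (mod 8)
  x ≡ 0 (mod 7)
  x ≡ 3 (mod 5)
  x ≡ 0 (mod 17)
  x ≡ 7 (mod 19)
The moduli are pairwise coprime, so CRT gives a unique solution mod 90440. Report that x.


Product of moduli M = 8 · 7 · 5 · 17 · 19 = 90440.
Merge one congruence at a time:
  Start: x ≡ 5 (mod 8).
  Combine with x ≡ 0 (mod 7); new modulus lcm = 56.
    Write x = 5 + 8·t and substitute into x ≡ 0 (mod 7): 8·t ≡ 0 − 5 = -5 (mod 7).
    Reduce coefficients mod 7: 1·t ≡ 2 (mod 7).
    So t ≡ 2 (mod 7).
    Then x = 5 + 8·2 = 21, valid modulo lcm(8, 7) = 56: x ≡ 21 (mod 56).
  Combine with x ≡ 3 (mod 5); new modulus lcm = 280.
    Write x = 21 + 56·t and substitute into x ≡ 3 (mod 5): 56·t ≡ 3 − 21 = -18 (mod 5).
    Reduce coefficients mod 5: 1·t ≡ 2 (mod 5).
    So t ≡ 2 (mod 5).
    Then x = 21 + 56·2 = 133, valid modulo lcm(56, 5) = 280: x ≡ 133 (mod 280).
  Combine with x ≡ 0 (mod 17); new modulus lcm = 4760.
    Write x = 133 + 280·t and substitute into x ≡ 0 (mod 17): 280·t ≡ 0 − 133 = -133 (mod 17).
    Reduce coefficients mod 17: 8·t ≡ 3 (mod 17).
    The inverse of 8 mod 17 is 15 (since 8·15 = 120 = 7·17 + 1), so t ≡ 15·3 = 45 ≡ 11 (mod 17).
    Then x = 133 + 280·11 = 3213, valid modulo lcm(280, 17) = 4760: x ≡ 3213 (mod 4760).
  Combine with x ≡ 7 (mod 19); new modulus lcm = 90440.
    Write x = 3213 + 4760·t and substitute into x ≡ 7 (mod 19): 4760·t ≡ 7 − 3213 = -3206 (mod 19).
    Reduce coefficients mod 19: 10·t ≡ 5 (mod 19).
    The inverse of 10 mod 19 is 2 (since 10·2 = 20 = 1·19 + 1), so t ≡ 2·5 = 10 ≡ 10 (mod 19).
    Then x = 3213 + 4760·10 = 50813, valid modulo lcm(4760, 19) = 90440: x ≡ 50813 (mod 90440).
Verify against each original: 50813 mod 8 = 5, 50813 mod 7 = 0, 50813 mod 5 = 3, 50813 mod 17 = 0, 50813 mod 19 = 7.

x ≡ 50813 (mod 90440).
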